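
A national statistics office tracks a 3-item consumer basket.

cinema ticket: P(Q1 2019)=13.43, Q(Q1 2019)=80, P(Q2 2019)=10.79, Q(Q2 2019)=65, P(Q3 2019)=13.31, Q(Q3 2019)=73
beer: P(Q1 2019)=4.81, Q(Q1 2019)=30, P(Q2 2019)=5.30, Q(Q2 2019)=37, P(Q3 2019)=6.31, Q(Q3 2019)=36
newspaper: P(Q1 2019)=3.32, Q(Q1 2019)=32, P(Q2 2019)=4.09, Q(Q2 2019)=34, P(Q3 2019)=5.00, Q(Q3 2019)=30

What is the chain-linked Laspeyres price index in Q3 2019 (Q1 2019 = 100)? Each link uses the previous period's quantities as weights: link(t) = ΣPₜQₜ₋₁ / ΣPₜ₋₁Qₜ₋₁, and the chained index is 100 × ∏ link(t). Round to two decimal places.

106.52

Link Q1 2019→Q2 2019:
ΣP(Q2 2019)Q(Q1 2019) = 10.79×80 + 5.30×30 + 4.09×32 = 863.2 + 159 + 130.88 = 1153.08
ΣP(Q1 2019)Q(Q1 2019) = 13.43×80 + 4.81×30 + 3.32×32 = 1074.4 + 144.3 + 106.24 = 1324.94
link = 1153.08/1324.94 = 0.870288
Link Q2 2019→Q3 2019:
ΣP(Q3 2019)Q(Q2 2019) = 13.31×65 + 6.31×37 + 5.00×34 = 865.15 + 233.47 + 170 = 1268.62
ΣP(Q2 2019)Q(Q2 2019) = 10.79×65 + 5.30×37 + 4.09×34 = 701.35 + 196.1 + 139.06 = 1036.51
link = 1268.62/1036.51 = 1.223934
Chained index = 100 × 0.870288 × 1.223934 = 106.5176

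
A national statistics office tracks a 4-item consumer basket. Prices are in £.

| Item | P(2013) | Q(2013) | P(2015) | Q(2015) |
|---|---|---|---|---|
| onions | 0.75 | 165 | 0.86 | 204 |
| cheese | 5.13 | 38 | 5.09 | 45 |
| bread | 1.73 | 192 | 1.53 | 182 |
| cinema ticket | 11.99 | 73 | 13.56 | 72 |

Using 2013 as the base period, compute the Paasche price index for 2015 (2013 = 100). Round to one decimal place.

Paasche price index uses current-period quantities as weights.
ΣP(2015)·Q(2015) = 0.86×204 + 5.09×45 + 1.53×182 + 13.56×72 = 175.44 + 229.05 + 278.46 + 976.32 = 1659.27
ΣP(2013)·Q(2015) = 0.75×204 + 5.13×45 + 1.73×182 + 11.99×72 = 153 + 230.85 + 314.86 + 863.28 = 1561.99
Index = 1659.27 / 1561.99 × 100 = 106.2280

106.2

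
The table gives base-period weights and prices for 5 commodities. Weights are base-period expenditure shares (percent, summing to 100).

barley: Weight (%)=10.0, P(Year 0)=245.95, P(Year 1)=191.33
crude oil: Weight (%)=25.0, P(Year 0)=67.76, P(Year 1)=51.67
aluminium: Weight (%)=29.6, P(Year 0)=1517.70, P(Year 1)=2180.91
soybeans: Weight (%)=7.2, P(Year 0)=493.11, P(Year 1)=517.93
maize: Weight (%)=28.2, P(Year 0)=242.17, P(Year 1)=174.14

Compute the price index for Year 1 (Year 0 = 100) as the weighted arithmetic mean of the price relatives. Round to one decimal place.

barley: 10.0 × (191.33/245.95) = 10.0 × 0.777922 = 7.7792
crude oil: 25.0 × (51.67/67.76) = 25.0 × 0.762544 = 19.0636
aluminium: 29.6 × (2180.91/1517.70) = 29.6 × 1.436984 = 42.5347
soybeans: 7.2 × (517.93/493.11) = 7.2 × 1.050334 = 7.5624
maize: 28.2 × (174.14/242.17) = 28.2 × 0.719082 = 20.2781
Index = Σ wᵢ·(p₁ᵢ/p₀ᵢ) = 7.7792 + 19.0636 + 42.5347 + 7.5624 + 20.2781 = 97.2180

97.2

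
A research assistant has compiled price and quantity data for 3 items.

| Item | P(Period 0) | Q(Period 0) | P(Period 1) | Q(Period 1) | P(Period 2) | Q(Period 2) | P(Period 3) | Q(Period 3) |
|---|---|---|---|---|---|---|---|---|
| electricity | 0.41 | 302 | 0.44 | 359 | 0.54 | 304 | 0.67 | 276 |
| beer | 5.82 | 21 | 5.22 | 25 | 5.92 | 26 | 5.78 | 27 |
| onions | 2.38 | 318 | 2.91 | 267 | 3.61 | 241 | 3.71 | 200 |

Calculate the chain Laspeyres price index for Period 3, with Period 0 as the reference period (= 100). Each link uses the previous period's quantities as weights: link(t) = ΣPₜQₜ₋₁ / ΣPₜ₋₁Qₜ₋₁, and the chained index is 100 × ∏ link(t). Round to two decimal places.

149.92

Link Period 0→Period 1:
ΣP(Period 1)Q(Period 0) = 0.44×302 + 5.22×21 + 2.91×318 = 132.88 + 109.62 + 925.38 = 1167.88
ΣP(Period 0)Q(Period 0) = 0.41×302 + 5.82×21 + 2.38×318 = 123.82 + 122.22 + 756.84 = 1002.88
link = 1167.88/1002.88 = 1.164526
Link Period 1→Period 2:
ΣP(Period 2)Q(Period 1) = 0.54×359 + 5.92×25 + 3.61×267 = 193.86 + 148 + 963.87 = 1305.73
ΣP(Period 1)Q(Period 1) = 0.44×359 + 5.22×25 + 2.91×267 = 157.96 + 130.5 + 776.97 = 1065.43
link = 1305.73/1065.43 = 1.225543
Link Period 2→Period 3:
ΣP(Period 3)Q(Period 2) = 0.67×304 + 5.78×26 + 3.71×241 = 203.68 + 150.28 + 894.11 = 1248.07
ΣP(Period 2)Q(Period 2) = 0.54×304 + 5.92×26 + 3.61×241 = 164.16 + 153.92 + 870.01 = 1188.09
link = 1248.07/1188.09 = 1.050484
Chained index = 100 × 1.164526 × 1.225543 × 1.050484 = 149.9227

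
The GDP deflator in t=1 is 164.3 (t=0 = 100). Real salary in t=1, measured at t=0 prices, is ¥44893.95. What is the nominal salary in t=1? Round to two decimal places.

73760.76

Nominal = Real × (Index/100) = 44893.95 × (164.3/100)
        = 44893.95 × 1.643 = 73760.7599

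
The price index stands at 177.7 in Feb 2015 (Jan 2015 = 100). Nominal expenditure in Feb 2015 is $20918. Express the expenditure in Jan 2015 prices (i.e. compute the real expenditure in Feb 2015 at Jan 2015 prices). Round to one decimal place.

Real = Nominal ÷ (Index/100) = 20918 ÷ (177.7/100)
     = 20918 ÷ 1.777 = 11771.5250

11771.5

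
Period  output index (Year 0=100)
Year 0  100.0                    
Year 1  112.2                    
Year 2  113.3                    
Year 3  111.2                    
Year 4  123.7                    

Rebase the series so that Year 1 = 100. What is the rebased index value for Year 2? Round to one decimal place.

Rebased(Year 2) = 113.3 / 112.2 × 100 = 100.9804

101.0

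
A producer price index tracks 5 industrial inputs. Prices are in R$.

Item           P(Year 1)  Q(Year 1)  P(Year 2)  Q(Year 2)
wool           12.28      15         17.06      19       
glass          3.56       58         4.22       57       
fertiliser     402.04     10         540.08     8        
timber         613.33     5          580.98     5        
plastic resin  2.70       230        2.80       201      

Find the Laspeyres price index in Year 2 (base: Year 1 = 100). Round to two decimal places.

116.69

Laspeyres price index uses base-period quantities as weights.
ΣP(Year 2)·Q(Year 1) = 17.06×15 + 4.22×58 + 540.08×10 + 580.98×5 + 2.80×230 = 255.9 + 244.76 + 5400.8 + 2904.9 + 644 = 9450.36
ΣP(Year 1)·Q(Year 1) = 12.28×15 + 3.56×58 + 402.04×10 + 613.33×5 + 2.70×230 = 184.2 + 206.48 + 4020.4 + 3066.65 + 621 = 8098.73
Index = 9450.36 / 8098.73 × 100 = 116.6894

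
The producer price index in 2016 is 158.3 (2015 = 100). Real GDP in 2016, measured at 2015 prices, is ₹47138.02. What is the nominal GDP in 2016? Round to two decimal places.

Nominal = Real × (Index/100) = 47138.02 × (158.3/100)
        = 47138.02 × 1.583 = 74619.4857

74619.49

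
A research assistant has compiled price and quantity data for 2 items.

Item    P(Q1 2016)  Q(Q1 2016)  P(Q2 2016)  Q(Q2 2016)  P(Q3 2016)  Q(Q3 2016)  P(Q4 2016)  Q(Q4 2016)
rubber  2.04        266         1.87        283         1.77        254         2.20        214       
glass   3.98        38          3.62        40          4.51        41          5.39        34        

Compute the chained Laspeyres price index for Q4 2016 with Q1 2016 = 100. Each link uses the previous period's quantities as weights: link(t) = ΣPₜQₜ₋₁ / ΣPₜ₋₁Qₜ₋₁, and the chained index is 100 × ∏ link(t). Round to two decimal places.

113.69

Link Q1 2016→Q2 2016:
ΣP(Q2 2016)Q(Q1 2016) = 1.87×266 + 3.62×38 = 497.42 + 137.56 = 634.98
ΣP(Q1 2016)Q(Q1 2016) = 2.04×266 + 3.98×38 = 542.64 + 151.24 = 693.88
link = 634.98/693.88 = 0.915115
Link Q2 2016→Q3 2016:
ΣP(Q3 2016)Q(Q2 2016) = 1.77×283 + 4.51×40 = 500.91 + 180.4 = 681.31
ΣP(Q2 2016)Q(Q2 2016) = 1.87×283 + 3.62×40 = 529.21 + 144.8 = 674.01
link = 681.31/674.01 = 1.010831
Link Q3 2016→Q4 2016:
ΣP(Q4 2016)Q(Q3 2016) = 2.20×254 + 5.39×41 = 558.8 + 220.99 = 779.79
ΣP(Q3 2016)Q(Q3 2016) = 1.77×254 + 4.51×41 = 449.58 + 184.91 = 634.49
link = 779.79/634.49 = 1.229003
Chained index = 100 × 0.915115 × 1.010831 × 1.229003 = 113.6860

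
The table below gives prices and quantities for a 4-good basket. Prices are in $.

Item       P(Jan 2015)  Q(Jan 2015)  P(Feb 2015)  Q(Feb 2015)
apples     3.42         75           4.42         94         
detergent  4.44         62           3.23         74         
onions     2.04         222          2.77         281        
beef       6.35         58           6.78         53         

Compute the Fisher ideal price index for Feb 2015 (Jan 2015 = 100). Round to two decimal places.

114.36

Laspeyres component (base-period weights):
ΣP(Feb 2015)Q(Jan 2015) = 4.42×75 + 3.23×62 + 2.77×222 + 6.78×58 = 331.5 + 200.26 + 614.94 + 393.24 = 1539.94
ΣP(Jan 2015)Q(Jan 2015) = 3.42×75 + 4.44×62 + 2.04×222 + 6.35×58 = 256.5 + 275.28 + 452.88 + 368.3 = 1352.96
L = 1539.94 / 1352.96 × 100 = 113.8201
Paasche component (current-period weights):
ΣP(Feb 2015)Q(Feb 2015) = 4.42×94 + 3.23×74 + 2.77×281 + 6.78×53 = 415.48 + 239.02 + 778.37 + 359.34 = 1792.21
ΣP(Jan 2015)Q(Feb 2015) = 3.42×94 + 4.44×74 + 2.04×281 + 6.35×53 = 321.48 + 328.56 + 573.24 + 336.55 = 1559.83
P = 1792.21 / 1559.83 × 100 = 114.8978
Fisher = √(L × P) = √(113.8201 × 114.8978) = 114.3577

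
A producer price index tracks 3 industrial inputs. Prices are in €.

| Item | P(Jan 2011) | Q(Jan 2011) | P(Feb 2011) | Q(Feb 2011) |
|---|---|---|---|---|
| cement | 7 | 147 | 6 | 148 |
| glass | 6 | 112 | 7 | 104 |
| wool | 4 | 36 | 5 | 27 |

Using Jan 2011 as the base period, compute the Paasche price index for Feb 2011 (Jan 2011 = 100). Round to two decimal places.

Paasche price index uses current-period quantities as weights.
ΣP(Feb 2011)·Q(Feb 2011) = 6×148 + 7×104 + 5×27 = 888 + 728 + 135 = 1751
ΣP(Jan 2011)·Q(Feb 2011) = 7×148 + 6×104 + 4×27 = 1036 + 624 + 108 = 1768
Index = 1751 / 1768 × 100 = 99.0385

99.04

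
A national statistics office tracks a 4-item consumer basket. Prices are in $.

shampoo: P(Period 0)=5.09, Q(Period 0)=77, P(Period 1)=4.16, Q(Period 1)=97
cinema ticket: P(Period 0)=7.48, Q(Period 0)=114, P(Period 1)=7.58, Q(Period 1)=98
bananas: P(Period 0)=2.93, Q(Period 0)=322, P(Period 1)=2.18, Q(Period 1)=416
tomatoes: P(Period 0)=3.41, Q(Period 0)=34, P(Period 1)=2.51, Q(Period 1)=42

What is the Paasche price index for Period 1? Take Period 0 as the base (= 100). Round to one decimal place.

83.4

Paasche price index uses current-period quantities as weights.
ΣP(Period 1)·Q(Period 1) = 4.16×97 + 7.58×98 + 2.18×416 + 2.51×42 = 403.52 + 742.84 + 906.88 + 105.42 = 2158.66
ΣP(Period 0)·Q(Period 1) = 5.09×97 + 7.48×98 + 2.93×416 + 3.41×42 = 493.73 + 733.04 + 1218.88 + 143.22 = 2588.87
Index = 2158.66 / 2588.87 × 100 = 83.3823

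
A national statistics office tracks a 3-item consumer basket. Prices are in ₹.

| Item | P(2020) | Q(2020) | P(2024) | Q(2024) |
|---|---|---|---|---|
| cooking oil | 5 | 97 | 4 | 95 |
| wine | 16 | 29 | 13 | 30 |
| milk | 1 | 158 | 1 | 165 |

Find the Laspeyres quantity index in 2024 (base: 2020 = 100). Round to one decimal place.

101.2

Laspeyres quantity index uses base-period prices as weights.
ΣP(2020)·Q(2024) = 5×95 + 16×30 + 1×165 = 475 + 480 + 165 = 1120
ΣP(2020)·Q(2020) = 5×97 + 16×29 + 1×158 = 485 + 464 + 158 = 1107
Index = 1120 / 1107 × 100 = 101.1743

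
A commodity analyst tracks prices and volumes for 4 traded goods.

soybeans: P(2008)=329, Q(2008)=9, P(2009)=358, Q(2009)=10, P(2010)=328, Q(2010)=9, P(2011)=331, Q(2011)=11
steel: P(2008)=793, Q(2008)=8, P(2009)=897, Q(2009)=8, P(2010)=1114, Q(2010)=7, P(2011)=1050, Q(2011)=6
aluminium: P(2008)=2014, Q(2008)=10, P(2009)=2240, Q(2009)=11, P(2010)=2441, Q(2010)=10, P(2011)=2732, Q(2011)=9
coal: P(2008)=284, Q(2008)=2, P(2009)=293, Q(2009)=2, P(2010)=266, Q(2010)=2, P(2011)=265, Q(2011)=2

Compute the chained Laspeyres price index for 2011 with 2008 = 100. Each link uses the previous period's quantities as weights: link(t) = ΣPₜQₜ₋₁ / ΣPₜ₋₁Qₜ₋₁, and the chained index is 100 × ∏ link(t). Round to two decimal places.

130.86

Link 2008→2009:
ΣP(2009)Q(2008) = 358×9 + 897×8 + 2240×10 + 293×2 = 3222 + 7176 + 22400 + 586 = 33384
ΣP(2008)Q(2008) = 329×9 + 793×8 + 2014×10 + 284×2 = 2961 + 6344 + 20140 + 568 = 30013
link = 33384/30013 = 1.112318
Link 2009→2010:
ΣP(2010)Q(2009) = 328×10 + 1114×8 + 2441×11 + 266×2 = 3280 + 8912 + 26851 + 532 = 39575
ΣP(2009)Q(2009) = 358×10 + 897×8 + 2240×11 + 293×2 = 3580 + 7176 + 24640 + 586 = 35982
link = 39575/35982 = 1.099855
Link 2010→2011:
ΣP(2011)Q(2010) = 331×9 + 1050×7 + 2732×10 + 265×2 = 2979 + 7350 + 27320 + 530 = 38179
ΣP(2010)Q(2010) = 328×9 + 1114×7 + 2441×10 + 266×2 = 2952 + 7798 + 24410 + 532 = 35692
link = 38179/35692 = 1.069679
Chained index = 100 × 1.112318 × 1.099855 × 1.069679 = 130.8634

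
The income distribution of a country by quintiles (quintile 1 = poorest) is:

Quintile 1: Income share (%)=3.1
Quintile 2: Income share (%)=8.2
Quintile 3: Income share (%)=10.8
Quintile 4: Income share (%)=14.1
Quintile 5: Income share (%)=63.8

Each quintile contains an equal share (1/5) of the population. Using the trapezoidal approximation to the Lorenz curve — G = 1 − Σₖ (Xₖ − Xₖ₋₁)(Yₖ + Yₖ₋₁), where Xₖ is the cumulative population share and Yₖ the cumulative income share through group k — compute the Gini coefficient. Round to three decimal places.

0.509

Cumulative income shares Yₖ: 0.0310, 0.1130, 0.2210, 0.3620, 1.0000
Σ (Xₖ−Xₖ₋₁)(Yₖ+Yₖ₋₁) = (1/5)(0.0310+0.0000) + (1/5)(0.1130+0.0310) + (1/5)(0.2210+0.1130) + (1/5)(0.3620+0.2210) + (1/5)(1.0000+0.3620)
  = 0.0062 + 0.0288 + 0.0668 + 0.1166 + 0.2724 = 0.4908
G = 1 − 0.4908 = 0.5092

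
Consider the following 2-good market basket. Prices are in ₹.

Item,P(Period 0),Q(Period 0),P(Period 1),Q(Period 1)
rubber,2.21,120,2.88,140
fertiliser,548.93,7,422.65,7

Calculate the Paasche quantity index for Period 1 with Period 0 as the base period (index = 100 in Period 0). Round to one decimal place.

Paasche quantity index uses current-period prices as weights.
ΣP(Period 1)·Q(Period 1) = 2.88×140 + 422.65×7 = 403.2 + 2958.55 = 3361.75
ΣP(Period 1)·Q(Period 0) = 2.88×120 + 422.65×7 = 345.6 + 2958.55 = 3304.15
Index = 3361.75 / 3304.15 × 100 = 101.7433

101.7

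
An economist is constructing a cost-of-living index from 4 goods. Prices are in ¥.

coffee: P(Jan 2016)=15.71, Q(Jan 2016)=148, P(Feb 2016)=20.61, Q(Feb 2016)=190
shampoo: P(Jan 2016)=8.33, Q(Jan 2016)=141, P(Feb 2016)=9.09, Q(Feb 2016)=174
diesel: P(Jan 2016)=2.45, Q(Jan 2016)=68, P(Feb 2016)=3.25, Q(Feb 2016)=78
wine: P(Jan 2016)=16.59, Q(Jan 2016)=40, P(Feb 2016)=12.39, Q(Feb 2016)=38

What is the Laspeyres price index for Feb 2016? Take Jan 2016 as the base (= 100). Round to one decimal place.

116.6

Laspeyres price index uses base-period quantities as weights.
ΣP(Feb 2016)·Q(Jan 2016) = 20.61×148 + 9.09×141 + 3.25×68 + 12.39×40 = 3050.28 + 1281.69 + 221 + 495.6 = 5048.57
ΣP(Jan 2016)·Q(Jan 2016) = 15.71×148 + 8.33×141 + 2.45×68 + 16.59×40 = 2325.08 + 1174.53 + 166.6 + 663.6 = 4329.81
Index = 5048.57 / 4329.81 × 100 = 116.6003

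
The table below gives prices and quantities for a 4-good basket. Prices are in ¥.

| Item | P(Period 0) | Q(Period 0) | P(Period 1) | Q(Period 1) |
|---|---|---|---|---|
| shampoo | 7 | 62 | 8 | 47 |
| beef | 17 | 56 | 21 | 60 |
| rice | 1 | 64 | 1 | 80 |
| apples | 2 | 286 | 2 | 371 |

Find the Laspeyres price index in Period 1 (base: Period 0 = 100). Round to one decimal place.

Laspeyres price index uses base-period quantities as weights.
ΣP(Period 1)·Q(Period 0) = 8×62 + 21×56 + 1×64 + 2×286 = 496 + 1176 + 64 + 572 = 2308
ΣP(Period 0)·Q(Period 0) = 7×62 + 17×56 + 1×64 + 2×286 = 434 + 952 + 64 + 572 = 2022
Index = 2308 / 2022 × 100 = 114.1444

114.1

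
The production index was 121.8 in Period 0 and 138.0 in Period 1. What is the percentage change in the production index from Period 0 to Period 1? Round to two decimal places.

Change = (138.0 − 121.8) / 121.8 × 100
       = 16.2 / 121.8 × 100 = 13.3005%

13.30%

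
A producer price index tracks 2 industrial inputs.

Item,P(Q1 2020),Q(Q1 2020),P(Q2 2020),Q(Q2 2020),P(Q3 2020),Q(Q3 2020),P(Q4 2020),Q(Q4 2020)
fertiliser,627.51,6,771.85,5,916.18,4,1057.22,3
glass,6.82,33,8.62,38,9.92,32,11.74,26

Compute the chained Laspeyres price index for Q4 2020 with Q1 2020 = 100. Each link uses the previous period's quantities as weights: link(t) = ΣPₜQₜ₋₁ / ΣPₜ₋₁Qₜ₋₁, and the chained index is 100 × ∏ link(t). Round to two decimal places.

168.68

Link Q1 2020→Q2 2020:
ΣP(Q2 2020)Q(Q1 2020) = 771.85×6 + 8.62×33 = 4631.1 + 284.46 = 4915.56
ΣP(Q1 2020)Q(Q1 2020) = 627.51×6 + 6.82×33 = 3765.06 + 225.06 = 3990.12
link = 4915.56/3990.12 = 1.231933
Link Q2 2020→Q3 2020:
ΣP(Q3 2020)Q(Q2 2020) = 916.18×5 + 9.92×38 = 4580.9 + 376.96 = 4957.86
ΣP(Q2 2020)Q(Q2 2020) = 771.85×5 + 8.62×38 = 3859.25 + 327.56 = 4186.81
link = 4957.86/4186.81 = 1.184162
Link Q3 2020→Q4 2020:
ΣP(Q4 2020)Q(Q3 2020) = 1057.22×4 + 11.74×32 = 4228.88 + 375.68 = 4604.56
ΣP(Q3 2020)Q(Q3 2020) = 916.18×4 + 9.92×32 = 3664.72 + 317.44 = 3982.16
link = 4604.56/3982.16 = 1.156297
Chained index = 100 × 1.231933 × 1.184162 × 1.156297 = 168.6815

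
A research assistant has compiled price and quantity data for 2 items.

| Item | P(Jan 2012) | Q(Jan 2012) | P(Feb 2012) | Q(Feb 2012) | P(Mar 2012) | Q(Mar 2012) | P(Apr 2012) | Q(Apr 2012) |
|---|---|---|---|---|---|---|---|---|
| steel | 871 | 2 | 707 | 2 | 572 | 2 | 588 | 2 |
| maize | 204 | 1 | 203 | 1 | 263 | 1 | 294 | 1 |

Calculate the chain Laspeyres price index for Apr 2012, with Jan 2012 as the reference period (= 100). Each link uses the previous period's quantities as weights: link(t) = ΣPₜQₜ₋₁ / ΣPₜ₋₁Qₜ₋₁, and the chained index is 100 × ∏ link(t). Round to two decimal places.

75.54

Link Jan 2012→Feb 2012:
ΣP(Feb 2012)Q(Jan 2012) = 707×2 + 203×1 = 1414 + 203 = 1617
ΣP(Jan 2012)Q(Jan 2012) = 871×2 + 204×1 = 1742 + 204 = 1946
link = 1617/1946 = 0.830935
Link Feb 2012→Mar 2012:
ΣP(Mar 2012)Q(Feb 2012) = 572×2 + 263×1 = 1144 + 263 = 1407
ΣP(Feb 2012)Q(Feb 2012) = 707×2 + 203×1 = 1414 + 203 = 1617
link = 1407/1617 = 0.870130
Link Mar 2012→Apr 2012:
ΣP(Apr 2012)Q(Mar 2012) = 588×2 + 294×1 = 1176 + 294 = 1470
ΣP(Mar 2012)Q(Mar 2012) = 572×2 + 263×1 = 1144 + 263 = 1407
link = 1470/1407 = 1.044776
Chained index = 100 × 0.830935 × 0.870130 × 1.044776 = 75.5396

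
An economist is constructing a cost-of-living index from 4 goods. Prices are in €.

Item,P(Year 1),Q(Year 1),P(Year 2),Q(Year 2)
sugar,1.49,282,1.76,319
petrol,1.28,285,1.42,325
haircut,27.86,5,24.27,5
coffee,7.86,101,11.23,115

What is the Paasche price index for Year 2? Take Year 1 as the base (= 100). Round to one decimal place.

Paasche price index uses current-period quantities as weights.
ΣP(Year 2)·Q(Year 2) = 1.76×319 + 1.42×325 + 24.27×5 + 11.23×115 = 561.44 + 461.5 + 121.35 + 1291.45 = 2435.74
ΣP(Year 1)·Q(Year 2) = 1.49×319 + 1.28×325 + 27.86×5 + 7.86×115 = 475.31 + 416 + 139.3 + 903.9 = 1934.51
Index = 2435.74 / 1934.51 × 100 = 125.9099

125.9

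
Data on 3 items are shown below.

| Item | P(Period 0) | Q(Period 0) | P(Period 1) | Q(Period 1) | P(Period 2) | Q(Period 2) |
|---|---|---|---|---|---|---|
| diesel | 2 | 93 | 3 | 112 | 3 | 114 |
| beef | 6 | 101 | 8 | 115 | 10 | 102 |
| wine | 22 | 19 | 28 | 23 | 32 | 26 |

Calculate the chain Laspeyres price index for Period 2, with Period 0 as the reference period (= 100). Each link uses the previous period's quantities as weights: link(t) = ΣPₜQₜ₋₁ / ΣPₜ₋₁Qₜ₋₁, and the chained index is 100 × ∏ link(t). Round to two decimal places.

156.48

Link Period 0→Period 1:
ΣP(Period 1)Q(Period 0) = 3×93 + 8×101 + 28×19 = 279 + 808 + 532 = 1619
ΣP(Period 0)Q(Period 0) = 2×93 + 6×101 + 22×19 = 186 + 606 + 418 = 1210
link = 1619/1210 = 1.338017
Link Period 1→Period 2:
ΣP(Period 2)Q(Period 1) = 3×112 + 10×115 + 32×23 = 336 + 1150 + 736 = 2222
ΣP(Period 1)Q(Period 1) = 3×112 + 8×115 + 28×23 = 336 + 920 + 644 = 1900
link = 2222/1900 = 1.169474
Chained index = 100 × 1.338017 × 1.169474 = 156.4775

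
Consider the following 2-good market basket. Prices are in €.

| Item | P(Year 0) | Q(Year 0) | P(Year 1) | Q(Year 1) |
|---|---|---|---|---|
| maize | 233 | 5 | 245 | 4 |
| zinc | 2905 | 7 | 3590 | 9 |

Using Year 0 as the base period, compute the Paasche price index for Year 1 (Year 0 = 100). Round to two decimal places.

Paasche price index uses current-period quantities as weights.
ΣP(Year 1)·Q(Year 1) = 245×4 + 3590×9 = 980 + 32310 = 33290
ΣP(Year 0)·Q(Year 1) = 233×4 + 2905×9 = 932 + 26145 = 27077
Index = 33290 / 27077 × 100 = 122.9457

122.95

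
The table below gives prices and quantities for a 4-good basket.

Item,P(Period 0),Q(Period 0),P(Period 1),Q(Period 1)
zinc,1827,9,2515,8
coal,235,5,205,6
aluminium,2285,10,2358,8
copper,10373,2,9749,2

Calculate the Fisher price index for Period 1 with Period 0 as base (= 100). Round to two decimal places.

Laspeyres component (base-period weights):
ΣP(Period 1)Q(Period 0) = 2515×9 + 205×5 + 2358×10 + 9749×2 = 22635 + 1025 + 23580 + 19498 = 66738
ΣP(Period 0)Q(Period 0) = 1827×9 + 235×5 + 2285×10 + 10373×2 = 16443 + 1175 + 22850 + 20746 = 61214
L = 66738 / 61214 × 100 = 109.0241
Paasche component (current-period weights):
ΣP(Period 1)Q(Period 1) = 2515×8 + 205×6 + 2358×8 + 9749×2 = 20120 + 1230 + 18864 + 19498 = 59712
ΣP(Period 0)Q(Period 1) = 1827×8 + 235×6 + 2285×8 + 10373×2 = 14616 + 1410 + 18280 + 20746 = 55052
P = 59712 / 55052 × 100 = 108.4647
Fisher = √(L × P) = √(109.0241 × 108.4647) = 108.7440

108.74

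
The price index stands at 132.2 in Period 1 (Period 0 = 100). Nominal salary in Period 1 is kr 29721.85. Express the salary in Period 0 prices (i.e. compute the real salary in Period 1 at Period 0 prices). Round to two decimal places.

22482.49

Real = Nominal ÷ (Index/100) = 29721.85 ÷ (132.2/100)
     = 29721.85 ÷ 1.322 = 22482.4887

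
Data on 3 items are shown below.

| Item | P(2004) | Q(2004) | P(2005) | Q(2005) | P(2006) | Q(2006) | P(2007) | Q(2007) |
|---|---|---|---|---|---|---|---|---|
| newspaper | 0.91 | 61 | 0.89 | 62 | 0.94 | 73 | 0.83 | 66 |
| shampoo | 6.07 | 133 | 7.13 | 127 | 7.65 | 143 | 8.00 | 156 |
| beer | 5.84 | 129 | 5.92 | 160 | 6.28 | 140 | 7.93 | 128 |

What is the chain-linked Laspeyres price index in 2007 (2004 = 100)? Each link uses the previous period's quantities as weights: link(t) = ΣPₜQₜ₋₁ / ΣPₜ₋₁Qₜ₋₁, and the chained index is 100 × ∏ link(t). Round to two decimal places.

Link 2004→2005:
ΣP(2005)Q(2004) = 0.89×61 + 7.13×133 + 5.92×129 = 54.29 + 948.29 + 763.68 = 1766.26
ΣP(2004)Q(2004) = 0.91×61 + 6.07×133 + 5.84×129 = 55.51 + 807.31 + 753.36 = 1616.18
link = 1766.26/1616.18 = 1.092861
Link 2005→2006:
ΣP(2006)Q(2005) = 0.94×62 + 7.65×127 + 6.28×160 = 58.28 + 971.55 + 1004.8 = 2034.63
ΣP(2005)Q(2005) = 0.89×62 + 7.13×127 + 5.92×160 = 55.18 + 905.51 + 947.2 = 1907.89
link = 2034.63/1907.89 = 1.066429
Link 2006→2007:
ΣP(2007)Q(2006) = 0.83×73 + 8.00×143 + 7.93×140 = 60.59 + 1144 + 1110.2 = 2314.79
ΣP(2006)Q(2006) = 0.94×73 + 7.65×143 + 6.28×140 = 68.62 + 1093.95 + 879.2 = 2041.77
link = 2314.79/2041.77 = 1.133717
Chained index = 100 × 1.092861 × 1.066429 × 1.133717 = 132.1301

132.13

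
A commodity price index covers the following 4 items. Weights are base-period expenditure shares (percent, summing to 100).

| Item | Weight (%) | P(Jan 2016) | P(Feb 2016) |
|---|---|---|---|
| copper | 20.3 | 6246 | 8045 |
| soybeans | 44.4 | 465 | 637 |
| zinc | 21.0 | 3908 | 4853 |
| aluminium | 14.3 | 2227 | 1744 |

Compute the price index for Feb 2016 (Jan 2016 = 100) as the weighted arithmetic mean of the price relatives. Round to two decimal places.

copper: 20.3 × (8045/6246) = 20.3 × 1.288024 = 26.1469
soybeans: 44.4 × (637/465) = 44.4 × 1.369892 = 60.8232
zinc: 21.0 × (4853/3908) = 21.0 × 1.241812 = 26.0780
aluminium: 14.3 × (1744/2227) = 14.3 × 0.783116 = 11.1986
Index = Σ wᵢ·(p₁ᵢ/p₀ᵢ) = 26.1469 + 60.8232 + 26.0780 + 11.1986 = 124.2467

124.25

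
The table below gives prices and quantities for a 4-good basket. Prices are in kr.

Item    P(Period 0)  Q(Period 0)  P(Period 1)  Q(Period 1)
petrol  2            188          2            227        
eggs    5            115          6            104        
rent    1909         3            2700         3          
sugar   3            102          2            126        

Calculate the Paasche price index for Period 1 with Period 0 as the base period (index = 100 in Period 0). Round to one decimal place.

Paasche price index uses current-period quantities as weights.
ΣP(Period 1)·Q(Period 1) = 2×227 + 6×104 + 2700×3 + 2×126 = 454 + 624 + 8100 + 252 = 9430
ΣP(Period 0)·Q(Period 1) = 2×227 + 5×104 + 1909×3 + 3×126 = 454 + 520 + 5727 + 378 = 7079
Index = 9430 / 7079 × 100 = 133.2109

133.2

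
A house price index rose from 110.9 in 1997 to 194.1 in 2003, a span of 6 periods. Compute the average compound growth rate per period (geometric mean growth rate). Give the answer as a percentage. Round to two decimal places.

Growth factor = (194.1/110.9)^(1/6) = (1.750225)^(1/6) = 1.097781
Growth rate = 1.097781 − 1 = 0.097781 = 9.7781%

9.78%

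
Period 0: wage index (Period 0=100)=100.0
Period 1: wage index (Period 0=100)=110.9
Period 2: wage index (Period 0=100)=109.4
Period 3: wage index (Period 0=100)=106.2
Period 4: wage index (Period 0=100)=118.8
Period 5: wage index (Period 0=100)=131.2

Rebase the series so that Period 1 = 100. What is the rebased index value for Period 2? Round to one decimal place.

Rebased(Period 2) = 109.4 / 110.9 × 100 = 98.6474

98.6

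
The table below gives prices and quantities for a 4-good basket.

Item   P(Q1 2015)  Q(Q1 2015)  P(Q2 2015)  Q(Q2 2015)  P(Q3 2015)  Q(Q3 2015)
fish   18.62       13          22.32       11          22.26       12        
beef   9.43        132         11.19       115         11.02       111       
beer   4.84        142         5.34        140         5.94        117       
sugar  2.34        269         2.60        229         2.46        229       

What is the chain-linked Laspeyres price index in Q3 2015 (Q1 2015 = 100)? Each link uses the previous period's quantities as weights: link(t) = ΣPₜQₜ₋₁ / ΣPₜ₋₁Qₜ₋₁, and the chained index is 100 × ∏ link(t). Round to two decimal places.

Link Q1 2015→Q2 2015:
ΣP(Q2 2015)Q(Q1 2015) = 22.32×13 + 11.19×132 + 5.34×142 + 2.60×269 = 290.16 + 1477.08 + 758.28 + 699.4 = 3224.92
ΣP(Q1 2015)Q(Q1 2015) = 18.62×13 + 9.43×132 + 4.84×142 + 2.34×269 = 242.06 + 1244.76 + 687.28 + 629.46 = 2803.56
link = 3224.92/2803.56 = 1.150295
Link Q2 2015→Q3 2015:
ΣP(Q3 2015)Q(Q2 2015) = 22.26×11 + 11.02×115 + 5.94×140 + 2.46×229 = 244.86 + 1267.3 + 831.6 + 563.34 = 2907.1
ΣP(Q2 2015)Q(Q2 2015) = 22.32×11 + 11.19×115 + 5.34×140 + 2.60×229 = 245.52 + 1286.85 + 747.6 + 595.4 = 2875.37
link = 2907.1/2875.37 = 1.011035
Chained index = 100 × 1.150295 × 1.011035 = 116.2988

116.30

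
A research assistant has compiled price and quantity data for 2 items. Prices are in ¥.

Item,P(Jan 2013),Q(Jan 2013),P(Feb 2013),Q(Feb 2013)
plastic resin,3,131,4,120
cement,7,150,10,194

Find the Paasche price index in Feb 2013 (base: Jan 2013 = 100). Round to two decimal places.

Paasche price index uses current-period quantities as weights.
ΣP(Feb 2013)·Q(Feb 2013) = 4×120 + 10×194 = 480 + 1940 = 2420
ΣP(Jan 2013)·Q(Feb 2013) = 3×120 + 7×194 = 360 + 1358 = 1718
Index = 2420 / 1718 × 100 = 140.8615

140.86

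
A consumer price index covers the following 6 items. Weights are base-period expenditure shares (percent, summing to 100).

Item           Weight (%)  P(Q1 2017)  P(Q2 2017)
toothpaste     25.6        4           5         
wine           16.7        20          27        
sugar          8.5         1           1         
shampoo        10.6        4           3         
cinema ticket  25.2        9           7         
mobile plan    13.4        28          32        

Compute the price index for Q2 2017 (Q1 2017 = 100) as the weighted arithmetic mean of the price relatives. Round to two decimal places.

105.91

toothpaste: 25.6 × (5/4) = 25.6 × 1.250000 = 32.0000
wine: 16.7 × (27/20) = 16.7 × 1.350000 = 22.5450
sugar: 8.5 × (1/1) = 8.5 × 1.000000 = 8.5000
shampoo: 10.6 × (3/4) = 10.6 × 0.750000 = 7.9500
cinema ticket: 25.2 × (7/9) = 25.2 × 0.777778 = 19.6000
mobile plan: 13.4 × (32/28) = 13.4 × 1.142857 = 15.3143
Index = Σ wᵢ·(p₁ᵢ/p₀ᵢ) = 32.0000 + 22.5450 + 8.5000 + 7.9500 + 19.6000 + 15.3143 = 105.9093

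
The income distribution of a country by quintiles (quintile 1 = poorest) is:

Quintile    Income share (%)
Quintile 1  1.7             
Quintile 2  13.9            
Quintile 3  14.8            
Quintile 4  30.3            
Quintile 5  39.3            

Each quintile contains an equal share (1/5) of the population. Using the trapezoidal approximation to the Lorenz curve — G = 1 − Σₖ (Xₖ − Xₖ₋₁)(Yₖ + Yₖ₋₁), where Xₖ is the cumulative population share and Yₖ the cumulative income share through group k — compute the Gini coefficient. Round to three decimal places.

Cumulative income shares Yₖ: 0.0170, 0.1560, 0.3040, 0.6070, 1.0000
Σ (Xₖ−Xₖ₋₁)(Yₖ+Yₖ₋₁) = (1/5)(0.0170+0.0000) + (1/5)(0.1560+0.0170) + (1/5)(0.3040+0.1560) + (1/5)(0.6070+0.3040) + (1/5)(1.0000+0.6070)
  = 0.0034 + 0.0346 + 0.0920 + 0.1822 + 0.3214 = 0.6336
G = 1 − 0.6336 = 0.3664

0.366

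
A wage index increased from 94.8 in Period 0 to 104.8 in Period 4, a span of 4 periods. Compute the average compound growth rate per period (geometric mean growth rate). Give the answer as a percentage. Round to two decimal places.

2.54%

Growth factor = (104.8/94.8)^(1/4) = (1.105485)^(1/4) = 1.025388
Growth rate = 1.025388 − 1 = 0.025388 = 2.5388%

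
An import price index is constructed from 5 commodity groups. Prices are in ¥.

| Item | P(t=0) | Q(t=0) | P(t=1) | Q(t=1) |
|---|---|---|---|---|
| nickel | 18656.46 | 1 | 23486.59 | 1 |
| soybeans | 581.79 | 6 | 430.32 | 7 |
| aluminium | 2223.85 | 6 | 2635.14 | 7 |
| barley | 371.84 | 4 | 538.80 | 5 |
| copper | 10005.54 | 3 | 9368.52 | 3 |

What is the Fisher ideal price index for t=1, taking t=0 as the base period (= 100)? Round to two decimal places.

Laspeyres component (base-period weights):
ΣP(t=1)Q(t=0) = 23486.59×1 + 430.32×6 + 2635.14×6 + 538.80×4 + 9368.52×3 = 23486.59 + 2581.92 + 15810.84 + 2155.2 + 28105.56 = 72140.11
ΣP(t=0)Q(t=0) = 18656.46×1 + 581.79×6 + 2223.85×6 + 371.84×4 + 10005.54×3 = 18656.46 + 3490.74 + 13343.1 + 1487.36 + 30016.62 = 66994.28
L = 72140.11 / 66994.28 × 100 = 107.6810
Paasche component (current-period weights):
ΣP(t=1)Q(t=1) = 23486.59×1 + 430.32×7 + 2635.14×7 + 538.80×5 + 9368.52×3 = 23486.59 + 3012.24 + 18445.98 + 2694 + 28105.56 = 75744.37
ΣP(t=0)Q(t=1) = 18656.46×1 + 581.79×7 + 2223.85×7 + 371.84×5 + 10005.54×3 = 18656.46 + 4072.53 + 15566.95 + 1859.2 + 30016.62 = 70171.76
P = 75744.37 / 70171.76 × 100 = 107.9414
Fisher = √(L × P) = √(107.6810 × 107.9414) = 107.8111

107.81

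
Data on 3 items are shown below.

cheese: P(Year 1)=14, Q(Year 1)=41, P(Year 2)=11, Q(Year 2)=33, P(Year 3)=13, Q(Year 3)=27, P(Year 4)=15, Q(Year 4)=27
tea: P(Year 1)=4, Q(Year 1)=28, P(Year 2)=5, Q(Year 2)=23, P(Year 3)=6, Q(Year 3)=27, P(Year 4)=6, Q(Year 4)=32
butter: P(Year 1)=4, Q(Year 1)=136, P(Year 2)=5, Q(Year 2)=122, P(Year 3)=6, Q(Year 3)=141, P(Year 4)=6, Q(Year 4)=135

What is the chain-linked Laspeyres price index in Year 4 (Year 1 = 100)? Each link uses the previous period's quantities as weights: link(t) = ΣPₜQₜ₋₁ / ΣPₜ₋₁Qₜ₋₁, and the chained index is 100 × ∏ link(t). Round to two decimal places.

128.28

Link Year 1→Year 2:
ΣP(Year 2)Q(Year 1) = 11×41 + 5×28 + 5×136 = 451 + 140 + 680 = 1271
ΣP(Year 1)Q(Year 1) = 14×41 + 4×28 + 4×136 = 574 + 112 + 544 = 1230
link = 1271/1230 = 1.033333
Link Year 2→Year 3:
ΣP(Year 3)Q(Year 2) = 13×33 + 6×23 + 6×122 = 429 + 138 + 732 = 1299
ΣP(Year 2)Q(Year 2) = 11×33 + 5×23 + 5×122 = 363 + 115 + 610 = 1088
link = 1299/1088 = 1.193934
Link Year 3→Year 4:
ΣP(Year 4)Q(Year 3) = 15×27 + 6×27 + 6×141 = 405 + 162 + 846 = 1413
ΣP(Year 3)Q(Year 3) = 13×27 + 6×27 + 6×141 = 351 + 162 + 846 = 1359
link = 1413/1359 = 1.039735
Chained index = 100 × 1.033333 × 1.193934 × 1.039735 = 128.2754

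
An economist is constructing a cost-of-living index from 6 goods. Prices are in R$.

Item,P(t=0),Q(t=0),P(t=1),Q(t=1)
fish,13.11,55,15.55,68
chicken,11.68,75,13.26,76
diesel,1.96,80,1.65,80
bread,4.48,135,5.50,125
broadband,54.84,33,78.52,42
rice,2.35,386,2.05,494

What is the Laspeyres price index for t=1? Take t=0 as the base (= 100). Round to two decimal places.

Laspeyres price index uses base-period quantities as weights.
ΣP(t=1)·Q(t=0) = 15.55×55 + 13.26×75 + 1.65×80 + 5.50×135 + 78.52×33 + 2.05×386 = 855.25 + 994.5 + 132 + 742.5 + 2591.16 + 791.3 = 6106.71
ΣP(t=0)·Q(t=0) = 13.11×55 + 11.68×75 + 1.96×80 + 4.48×135 + 54.84×33 + 2.35×386 = 721.05 + 876 + 156.8 + 604.8 + 1809.72 + 907.1 = 5075.47
Index = 6106.71 / 5075.47 × 100 = 120.3181

120.32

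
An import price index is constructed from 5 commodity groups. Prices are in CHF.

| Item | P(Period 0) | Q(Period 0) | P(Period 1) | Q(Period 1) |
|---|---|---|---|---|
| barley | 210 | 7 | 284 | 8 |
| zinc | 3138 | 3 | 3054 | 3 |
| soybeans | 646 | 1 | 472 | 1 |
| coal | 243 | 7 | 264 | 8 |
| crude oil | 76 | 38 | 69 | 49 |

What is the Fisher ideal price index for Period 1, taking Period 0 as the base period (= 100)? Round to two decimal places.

99.89

Laspeyres component (base-period weights):
ΣP(Period 1)Q(Period 0) = 284×7 + 3054×3 + 472×1 + 264×7 + 69×38 = 1988 + 9162 + 472 + 1848 + 2622 = 16092
ΣP(Period 0)Q(Period 0) = 210×7 + 3138×3 + 646×1 + 243×7 + 76×38 = 1470 + 9414 + 646 + 1701 + 2888 = 16119
L = 16092 / 16119 × 100 = 99.8325
Paasche component (current-period weights):
ΣP(Period 1)Q(Period 1) = 284×8 + 3054×3 + 472×1 + 264×8 + 69×49 = 2272 + 9162 + 472 + 2112 + 3381 = 17399
ΣP(Period 0)Q(Period 1) = 210×8 + 3138×3 + 646×1 + 243×8 + 76×49 = 1680 + 9414 + 646 + 1944 + 3724 = 17408
P = 17399 / 17408 × 100 = 99.9483
Fisher = √(L × P) = √(99.8325 × 99.9483) = 99.8904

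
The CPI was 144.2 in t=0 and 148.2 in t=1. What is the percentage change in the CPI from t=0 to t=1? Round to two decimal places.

Change = (148.2 − 144.2) / 144.2 × 100
       = 4.0 / 144.2 × 100 = 2.7739%

2.77%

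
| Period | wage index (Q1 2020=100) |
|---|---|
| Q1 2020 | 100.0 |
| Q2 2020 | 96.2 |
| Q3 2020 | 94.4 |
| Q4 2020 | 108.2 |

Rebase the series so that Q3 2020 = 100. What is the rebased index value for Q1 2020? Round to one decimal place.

Rebased(Q1 2020) = 100.0 / 94.4 × 100 = 105.9322

105.9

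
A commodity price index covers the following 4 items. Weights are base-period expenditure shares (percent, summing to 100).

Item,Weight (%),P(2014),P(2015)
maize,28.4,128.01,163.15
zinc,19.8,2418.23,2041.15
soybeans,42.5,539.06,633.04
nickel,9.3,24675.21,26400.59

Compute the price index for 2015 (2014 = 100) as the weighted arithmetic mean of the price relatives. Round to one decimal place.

maize: 28.4 × (163.15/128.01) = 28.4 × 1.274510 = 36.1961
zinc: 19.8 × (2041.15/2418.23) = 19.8 × 0.844068 = 16.7125
soybeans: 42.5 × (633.04/539.06) = 42.5 × 1.174341 = 49.9095
nickel: 9.3 × (26400.59/24675.21) = 9.3 × 1.069924 = 9.9503
Index = Σ wᵢ·(p₁ᵢ/p₀ᵢ) = 36.1961 + 16.7125 + 49.9095 + 9.9503 = 112.7684

112.8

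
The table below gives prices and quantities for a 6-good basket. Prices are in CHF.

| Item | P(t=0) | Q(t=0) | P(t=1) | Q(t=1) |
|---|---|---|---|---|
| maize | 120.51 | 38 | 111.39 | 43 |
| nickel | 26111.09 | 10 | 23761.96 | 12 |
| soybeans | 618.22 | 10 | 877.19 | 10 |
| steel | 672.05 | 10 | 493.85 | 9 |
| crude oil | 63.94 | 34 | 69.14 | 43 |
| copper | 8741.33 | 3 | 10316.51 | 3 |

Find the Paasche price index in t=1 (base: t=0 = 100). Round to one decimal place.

Paasche price index uses current-period quantities as weights.
ΣP(t=1)·Q(t=1) = 111.39×43 + 23761.96×12 + 877.19×10 + 493.85×9 + 69.14×43 + 10316.51×3 = 4789.77 + 285143.52 + 8771.9 + 4444.65 + 2973.02 + 30949.53 = 337072.39
ΣP(t=0)·Q(t=1) = 120.51×43 + 26111.09×12 + 618.22×10 + 672.05×9 + 63.94×43 + 8741.33×3 = 5181.93 + 313333.08 + 6182.2 + 6048.45 + 2749.42 + 26223.99 = 359719.07
Index = 337072.39 / 359719.07 × 100 = 93.7043

93.7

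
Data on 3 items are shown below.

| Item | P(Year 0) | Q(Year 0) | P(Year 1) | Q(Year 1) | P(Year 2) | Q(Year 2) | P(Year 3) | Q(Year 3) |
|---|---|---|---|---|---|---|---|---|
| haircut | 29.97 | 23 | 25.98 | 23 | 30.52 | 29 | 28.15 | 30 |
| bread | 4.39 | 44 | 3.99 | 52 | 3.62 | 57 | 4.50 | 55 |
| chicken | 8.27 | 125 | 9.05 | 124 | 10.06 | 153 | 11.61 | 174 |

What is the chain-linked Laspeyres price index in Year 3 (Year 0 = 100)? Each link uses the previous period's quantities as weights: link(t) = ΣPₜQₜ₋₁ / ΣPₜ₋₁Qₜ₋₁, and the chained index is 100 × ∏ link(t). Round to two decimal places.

119.39

Link Year 0→Year 1:
ΣP(Year 1)Q(Year 0) = 25.98×23 + 3.99×44 + 9.05×125 = 597.54 + 175.56 + 1131.25 = 1904.35
ΣP(Year 0)Q(Year 0) = 29.97×23 + 4.39×44 + 8.27×125 = 689.31 + 193.16 + 1033.75 = 1916.22
link = 1904.35/1916.22 = 0.993806
Link Year 1→Year 2:
ΣP(Year 2)Q(Year 1) = 30.52×23 + 3.62×52 + 10.06×124 = 701.96 + 188.24 + 1247.44 = 2137.64
ΣP(Year 1)Q(Year 1) = 25.98×23 + 3.99×52 + 9.05×124 = 597.54 + 207.48 + 1122.2 = 1927.22
link = 2137.64/1927.22 = 1.109183
Link Year 2→Year 3:
ΣP(Year 3)Q(Year 2) = 28.15×29 + 4.50×57 + 11.61×153 = 816.35 + 256.5 + 1776.33 = 2849.18
ΣP(Year 2)Q(Year 2) = 30.52×29 + 3.62×57 + 10.06×153 = 885.08 + 206.34 + 1539.18 = 2630.6
link = 2849.18/2630.6 = 1.083091
Chained index = 100 × 0.993806 × 1.109183 × 1.083091 = 119.3905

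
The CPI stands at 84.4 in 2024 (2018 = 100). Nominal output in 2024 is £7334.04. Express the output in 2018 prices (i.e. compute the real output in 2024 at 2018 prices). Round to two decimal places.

Real = Nominal ÷ (Index/100) = 7334.04 ÷ (84.4/100)
     = 7334.04 ÷ 0.844 = 8689.6209

8689.62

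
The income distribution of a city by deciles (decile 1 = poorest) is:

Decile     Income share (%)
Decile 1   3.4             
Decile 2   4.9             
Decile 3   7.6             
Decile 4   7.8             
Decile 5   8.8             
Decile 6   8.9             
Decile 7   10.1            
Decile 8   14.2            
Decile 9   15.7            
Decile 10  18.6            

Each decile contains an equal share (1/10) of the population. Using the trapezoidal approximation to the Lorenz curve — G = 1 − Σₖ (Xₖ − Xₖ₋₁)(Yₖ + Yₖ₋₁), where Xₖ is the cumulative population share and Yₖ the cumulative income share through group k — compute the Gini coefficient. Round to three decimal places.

0.252

Cumulative income shares Yₖ: 0.0340, 0.0830, 0.1590, 0.2370, 0.3250, 0.4140, 0.5150, 0.6570, 0.8140, 1.0000
Σ (Xₖ−Xₖ₋₁)(Yₖ+Yₖ₋₁) = (1/10)(0.0340+0.0000) + (1/10)(0.0830+0.0340) + (1/10)(0.1590+0.0830) + (1/10)(0.2370+0.1590) + (1/10)(0.3250+0.2370) + (1/10)(0.4140+0.3250) + (1/10)(0.5150+0.4140) + (1/10)(0.6570+0.5150) + (1/10)(0.8140+0.6570) + (1/10)(1.0000+0.8140)
  = 0.0034 + 0.0117 + 0.0242 + 0.0396 + 0.0562 + 0.0739 + 0.0929 + 0.1172 + 0.1471 + 0.1814 = 0.7476
G = 1 − 0.7476 = 0.2524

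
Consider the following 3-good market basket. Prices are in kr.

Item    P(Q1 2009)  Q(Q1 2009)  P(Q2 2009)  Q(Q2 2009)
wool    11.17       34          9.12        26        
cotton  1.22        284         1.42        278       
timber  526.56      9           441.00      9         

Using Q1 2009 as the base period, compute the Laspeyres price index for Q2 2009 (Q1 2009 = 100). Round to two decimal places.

85.67

Laspeyres price index uses base-period quantities as weights.
ΣP(Q2 2009)·Q(Q1 2009) = 9.12×34 + 1.42×284 + 441.00×9 = 310.08 + 403.28 + 3969 = 4682.36
ΣP(Q1 2009)·Q(Q1 2009) = 11.17×34 + 1.22×284 + 526.56×9 = 379.78 + 346.48 + 4739.04 = 5465.3
Index = 4682.36 / 5465.3 × 100 = 85.6743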